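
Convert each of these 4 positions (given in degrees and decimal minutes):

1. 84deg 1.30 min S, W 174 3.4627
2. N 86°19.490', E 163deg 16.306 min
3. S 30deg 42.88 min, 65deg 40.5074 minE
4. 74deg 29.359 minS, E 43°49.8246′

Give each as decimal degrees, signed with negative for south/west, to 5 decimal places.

Point 1:
  Latitude: 1.3′ = 0.021667°; total 84.021667
  S → negative
  λ: 174 + 3.4627/60 = 174.057712
  hemisphere W, so the sign is −
Point 2:
  φ: 86 + 19.49/60 = 86.324833
  N → positive
  Lon: 163 + 16.306/60 = 163.271767
  E ⇒ keep positive
Point 3:
  φ: 42.88′ = 0.714667°; total 30.714667
  S → negative
  λ: 40.5074′ = 0.675123°; total 65.675123
  E ⇒ keep positive
Point 4:
  Lat: 74 + 29.359/60 = 74.489317
  hemisphere S, so the sign is −
  Lon: 49.8246′ = 0.830410°; total 43.830410
  E → positive

1. -84.02167, -174.05771
2. 86.32483, 163.27177
3. -30.71467, 65.67512
4. -74.48932, 43.83041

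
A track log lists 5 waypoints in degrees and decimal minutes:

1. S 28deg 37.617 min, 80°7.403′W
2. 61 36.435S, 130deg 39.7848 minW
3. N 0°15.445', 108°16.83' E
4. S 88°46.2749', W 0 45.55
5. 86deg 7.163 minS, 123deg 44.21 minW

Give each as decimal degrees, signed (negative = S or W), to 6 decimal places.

Point 1:
  Lat: 37.617′ = 0.626950°; total 28.6269500
  S ⇒ negate
  Lon: 80 + 7.403/60 = 80.1233833
  W ⇒ negate
Point 2:
  Lat: 61 + 36.435/60 = 61.6072500
  S → negative
  Lon: 39.7848′ = 0.663080°; total 130.6630800
  W ⇒ negate
Point 3:
  Latitude: 15.445′ = 0.257417°; total 0.2574167
  N ⇒ keep positive
  Lon: 108 + 16.83/60 = 108.2805000
  E ⇒ keep positive
Point 4:
  Latitude: 88 + 46.2749/60 = 88.7712483
  S ⇒ negate
  Lon: 0 + 45.55/60 = 0.7591667
  W ⇒ negate
Point 5:
  φ: 86 + 7.163/60 = 86.1193833
  hemisphere S, so the sign is −
  λ: 123 + 44.21/60 = 123.7368333
  hemisphere W, so the sign is −

1. -28.626950, -80.123383
2. -61.607250, -130.663080
3. 0.257417, 108.280500
4. -88.771248, -0.759167
5. -86.119383, -123.736833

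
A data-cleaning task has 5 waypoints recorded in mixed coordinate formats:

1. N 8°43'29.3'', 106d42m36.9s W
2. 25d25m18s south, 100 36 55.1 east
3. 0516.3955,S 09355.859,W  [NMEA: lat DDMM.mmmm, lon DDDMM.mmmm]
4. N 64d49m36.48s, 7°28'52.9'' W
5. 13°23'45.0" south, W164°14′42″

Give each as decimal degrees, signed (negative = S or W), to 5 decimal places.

1. 8.72481, -106.71025
2. -25.42167, 100.61531
3. -5.27326, -93.93098
4. 64.82680, -7.48136
5. -13.39583, -164.24500

Point 1:
  Lat: 8 + 43/60 + 29.3/3600 = 8.724806
  N → positive
  Lon: 42′ + 36.9″ = 42.61500′; 106 + 42.61500/60 = 106.710250
  W → negative
Point 2:
  Latitude: 25° + 25/60 + 18/3600 = 25 + 0.416667 + 0.005000 = 25.421667
  S → negative
  Lon: 100° + 36/60 + 55.1/3600 = 100 + 0.600000 + 0.015306 = 100.615306
  E → positive
Point 3:
  φ: degrees = first 2 digits = 5, minutes = 16.3955; 5 + 16.3955/60 = 5.273258
  S ⇒ negate
  Lon: split at 3 digits → 093° and 55.859′; 93 + 55.859/60 = 93.930983
  W ⇒ negate
Point 4:
  Lat: 64 + 49/60 + 36.48/3600 = 64.826800
  N ⇒ keep positive
  Lon: 28′ + 52.9″ = 28.88167′; 7 + 28.88167/60 = 7.481361
  W → negative
Point 5:
  Latitude: 13° + 23/60 + 45/3600 = 13 + 0.383333 + 0.012500 = 13.395833
  S ⇒ negate
  Longitude: 164 + 14/60 + 42/3600 = 164.245000
  W → negative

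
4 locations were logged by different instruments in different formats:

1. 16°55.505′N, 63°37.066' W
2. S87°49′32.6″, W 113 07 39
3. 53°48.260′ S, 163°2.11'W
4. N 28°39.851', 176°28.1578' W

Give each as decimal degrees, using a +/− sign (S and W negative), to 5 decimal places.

Point 1:
  Lat: 16 + 55.505/60 = 16.925083
  N ⇒ keep positive
  Longitude: 63 + 37.066/60 = 63.617767
  W ⇒ negate
Point 2:
  φ: 87 + 49/60 + 32.6/3600 = 87.825722
  S ⇒ negate
  Longitude: 113 + 7/60 + 39/3600 = 113.127500
  W ⇒ negate
Point 3:
  φ: 53 + 48.26/60 = 53.804333
  S → negative
  λ: 2.11′ = 0.035167°; total 163.035167
  W ⇒ negate
Point 4:
  φ: 28 + 39.851/60 = 28.664183
  N ⇒ keep positive
  Longitude: 28.1578′ = 0.469297°; total 176.469297
  W ⇒ negate

1. 16.92508, -63.61777
2. -87.82572, -113.12750
3. -53.80433, -163.03517
4. 28.66418, -176.46930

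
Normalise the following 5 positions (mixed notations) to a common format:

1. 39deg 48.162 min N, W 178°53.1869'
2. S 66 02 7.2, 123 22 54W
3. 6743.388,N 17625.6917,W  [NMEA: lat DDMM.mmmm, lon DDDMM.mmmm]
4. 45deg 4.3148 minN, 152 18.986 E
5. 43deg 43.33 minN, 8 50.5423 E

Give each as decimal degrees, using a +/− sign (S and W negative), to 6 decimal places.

1. 39.802700, -178.886448
2. -66.035333, -123.381667
3. 67.723133, -176.428195
4. 45.071913, 152.316433
5. 43.722167, 8.842372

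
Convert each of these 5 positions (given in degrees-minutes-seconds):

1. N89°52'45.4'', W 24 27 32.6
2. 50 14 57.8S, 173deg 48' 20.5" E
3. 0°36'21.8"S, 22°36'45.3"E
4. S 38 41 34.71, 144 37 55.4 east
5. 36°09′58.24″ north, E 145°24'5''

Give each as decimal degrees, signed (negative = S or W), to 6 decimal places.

1. 89.879278, -24.459056
2. -50.249389, 173.805694
3. -0.606056, 22.612583
4. -38.692975, 144.632056
5. 36.166178, 145.401389

Point 1:
  φ: 52′ + 45.4″ = 52.75667′; 89 + 52.75667/60 = 89.8792778
  N ⇒ keep positive
  λ: 27′ + 32.6″ = 27.54333′; 24 + 27.54333/60 = 24.4590556
  W → negative
Point 2:
  Lat: 14′ + 57.8″ = 14.96333′; 50 + 14.96333/60 = 50.2493889
  S ⇒ negate
  Longitude: 48′ + 20.5″ = 48.34167′; 173 + 48.34167/60 = 173.8056944
  E → positive
Point 3:
  Lat: 36′ + 21.8″ = 36.36333′; 0 + 36.36333/60 = 0.6060556
  S → negative
  Longitude: 36′ + 45.3″ = 36.75500′; 22 + 36.75500/60 = 22.6125833
  E → positive
Point 4:
  φ: 41′ + 34.71″ = 41.57850′; 38 + 41.57850/60 = 38.6929750
  S ⇒ negate
  λ: 144 + 37/60 + 55.4/3600 = 144.6320556
  E ⇒ keep positive
Point 5:
  φ: 36 + 9/60 + 58.24/3600 = 36.1661778
  N → positive
  Longitude: 24′ + 5″ = 24.08333′; 145 + 24.08333/60 = 145.4013889
  E ⇒ keep positive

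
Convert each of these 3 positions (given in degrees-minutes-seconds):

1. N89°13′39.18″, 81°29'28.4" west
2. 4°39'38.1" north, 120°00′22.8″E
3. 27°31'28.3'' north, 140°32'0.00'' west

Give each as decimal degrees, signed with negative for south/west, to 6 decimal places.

1. 89.227550, -81.491222
2. 4.660583, 120.006333
3. 27.524528, -140.533333

Point 1:
  φ: 89° + 13/60 + 39.18/3600 = 89 + 0.216667 + 0.010883 = 89.2275500
  N ⇒ keep positive
  Longitude: 29′ + 28.4″ = 29.47333′; 81 + 29.47333/60 = 81.4912222
  W ⇒ negate
Point 2:
  φ: 4 + 39/60 + 38.1/3600 = 4.6605833
  N ⇒ keep positive
  Lon: 120° + 0/60 + 22.8/3600 = 120 + 0.000000 + 0.006333 = 120.0063333
  E ⇒ keep positive
Point 3:
  φ: 27° + 31/60 + 28.3/3600 = 27 + 0.516667 + 0.007861 = 27.5245278
  N ⇒ keep positive
  Lon: 140° + 32/60 + 0/3600 = 140 + 0.533333 + 0.000000 = 140.5333333
  W → negative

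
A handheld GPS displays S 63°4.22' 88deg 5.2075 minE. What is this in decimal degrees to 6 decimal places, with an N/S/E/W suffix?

φ: 63 + 4.22/60 = 63.0703333
Longitude: 5.2075′ = 0.086792°; total 88.0867917

63.070333° S, 88.086792° E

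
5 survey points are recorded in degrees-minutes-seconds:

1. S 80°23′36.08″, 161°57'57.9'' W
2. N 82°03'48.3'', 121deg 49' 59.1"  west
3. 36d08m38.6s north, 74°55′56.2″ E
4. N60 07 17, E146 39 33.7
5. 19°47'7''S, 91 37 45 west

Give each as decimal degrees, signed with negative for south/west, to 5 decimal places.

1. -80.39336, -161.96608
2. 82.06342, -121.83308
3. 36.14406, 74.93228
4. 60.12139, 146.65936
5. -19.78528, -91.62917

Point 1:
  φ: 23′ + 36.08″ = 23.60133′; 80 + 23.60133/60 = 80.393356
  S → negative
  λ: 161 + 57/60 + 57.9/3600 = 161.966083
  hemisphere W, so the sign is −
Point 2:
  Latitude: 82 + 3/60 + 48.3/3600 = 82.063417
  N → positive
  Longitude: 49′ + 59.1″ = 49.98500′; 121 + 49.98500/60 = 121.833083
  hemisphere W, so the sign is −
Point 3:
  φ: 8′ + 38.6″ = 8.64333′; 36 + 8.64333/60 = 36.144056
  N → positive
  Longitude: 74 + 55/60 + 56.2/3600 = 74.932278
  E ⇒ keep positive
Point 4:
  Latitude: 7′ + 17″ = 7.28333′; 60 + 7.28333/60 = 60.121389
  N → positive
  λ: 146° + 39/60 + 33.7/3600 = 146 + 0.650000 + 0.009361 = 146.659361
  E ⇒ keep positive
Point 5:
  Latitude: 47′ + 7″ = 47.11667′; 19 + 47.11667/60 = 19.785278
  S → negative
  λ: 37′ + 45″ = 37.75000′; 91 + 37.75000/60 = 91.629167
  W → negative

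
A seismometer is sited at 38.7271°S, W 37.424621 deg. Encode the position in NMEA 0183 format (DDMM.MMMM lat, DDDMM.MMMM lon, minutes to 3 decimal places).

3843.626,S / 03725.477,W

Latitude: 38° + 0.727100 × 60 = 38° 43.62600′
Lon: minutes = (37.424621 − 37) × 60 = 25.47726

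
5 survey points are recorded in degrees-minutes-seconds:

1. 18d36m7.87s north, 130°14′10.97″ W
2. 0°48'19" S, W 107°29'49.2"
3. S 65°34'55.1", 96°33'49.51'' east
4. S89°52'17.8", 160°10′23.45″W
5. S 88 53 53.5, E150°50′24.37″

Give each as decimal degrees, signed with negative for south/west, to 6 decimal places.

1. 18.602186, -130.236381
2. -0.805278, -107.497000
3. -65.581972, 96.563753
4. -89.871611, -160.173181
5. -88.898194, 150.840103

Point 1:
  Latitude: 18 + 36/60 + 7.87/3600 = 18.6021861
  N ⇒ keep positive
  Longitude: 14′ + 10.97″ = 14.18283′; 130 + 14.18283/60 = 130.2363806
  W → negative
Point 2:
  Latitude: 0 + 48/60 + 19/3600 = 0.8052778
  S → negative
  λ: 107° + 29/60 + 49.2/3600 = 107 + 0.483333 + 0.013667 = 107.4970000
  W ⇒ negate
Point 3:
  Latitude: 65° + 34/60 + 55.1/3600 = 65 + 0.566667 + 0.015306 = 65.5819722
  hemisphere S, so the sign is −
  Longitude: 96° + 33/60 + 49.51/3600 = 96 + 0.550000 + 0.013753 = 96.5637528
  E → positive
Point 4:
  Latitude: 89 + 52/60 + 17.8/3600 = 89.8716111
  S ⇒ negate
  Lon: 160° + 10/60 + 23.45/3600 = 160 + 0.166667 + 0.006514 = 160.1731806
  W ⇒ negate
Point 5:
  Lat: 53′ + 53.5″ = 53.89167′; 88 + 53.89167/60 = 88.8981944
  S ⇒ negate
  Longitude: 50′ + 24.37″ = 50.40617′; 150 + 50.40617/60 = 150.8401028
  E → positive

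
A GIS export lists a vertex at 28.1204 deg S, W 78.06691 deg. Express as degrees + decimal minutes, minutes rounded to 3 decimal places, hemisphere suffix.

Latitude: fractional part 0.120400 → 7.22400 minutes
Longitude: minutes = (78.066910 − 78) × 60 = 4.01460

28° 7.224′ S, 78° 4.015′ W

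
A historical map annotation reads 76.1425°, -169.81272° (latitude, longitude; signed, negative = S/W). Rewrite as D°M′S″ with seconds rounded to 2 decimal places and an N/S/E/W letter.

76°08′33.00″ N, 169°48′45.79″ W

Latitude: 0.142500 × 60 = 8.55000′ → 8′, remainder × 60 = 33.0000″
Longitude is negative → W; |value| = 169.812720
Lon: 0.812720 × 60 = 48.76320′ → 48′, remainder × 60 = 45.7920″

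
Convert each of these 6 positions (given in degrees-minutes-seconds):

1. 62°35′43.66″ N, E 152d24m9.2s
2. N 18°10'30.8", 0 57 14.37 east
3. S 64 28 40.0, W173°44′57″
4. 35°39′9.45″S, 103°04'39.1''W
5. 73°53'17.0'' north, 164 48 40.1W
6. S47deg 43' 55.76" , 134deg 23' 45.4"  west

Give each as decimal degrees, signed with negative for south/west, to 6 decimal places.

Point 1:
  Lat: 62 + 35/60 + 43.66/3600 = 62.5954611
  N → positive
  Longitude: 152 + 24/60 + 9.2/3600 = 152.4025556
  E ⇒ keep positive
Point 2:
  Latitude: 18 + 10/60 + 30.8/3600 = 18.1752222
  N ⇒ keep positive
  Lon: 57′ + 14.37″ = 57.23950′; 0 + 57.23950/60 = 0.9539917
  E ⇒ keep positive
Point 3:
  φ: 64 + 28/60 + 40/3600 = 64.4777778
  S → negative
  Longitude: 173 + 44/60 + 57/3600 = 173.7491667
  W ⇒ negate
Point 4:
  Lat: 39′ + 9.45″ = 39.15750′; 35 + 39.15750/60 = 35.6526250
  S → negative
  Lon: 103° + 4/60 + 39.1/3600 = 103 + 0.066667 + 0.010861 = 103.0775278
  W → negative
Point 5:
  Latitude: 73° + 53/60 + 17/3600 = 73 + 0.883333 + 0.004722 = 73.8880556
  N → positive
  Lon: 48′ + 40.1″ = 48.66833′; 164 + 48.66833/60 = 164.8111389
  hemisphere W, so the sign is −
Point 6:
  φ: 47° + 43/60 + 55.76/3600 = 47 + 0.716667 + 0.015489 = 47.7321556
  S ⇒ negate
  Lon: 23′ + 45.4″ = 23.75667′; 134 + 23.75667/60 = 134.3959444
  hemisphere W, so the sign is −

1. 62.595461, 152.402556
2. 18.175222, 0.953992
3. -64.477778, -173.749167
4. -35.652625, -103.077528
5. 73.888056, -164.811139
6. -47.732156, -134.395944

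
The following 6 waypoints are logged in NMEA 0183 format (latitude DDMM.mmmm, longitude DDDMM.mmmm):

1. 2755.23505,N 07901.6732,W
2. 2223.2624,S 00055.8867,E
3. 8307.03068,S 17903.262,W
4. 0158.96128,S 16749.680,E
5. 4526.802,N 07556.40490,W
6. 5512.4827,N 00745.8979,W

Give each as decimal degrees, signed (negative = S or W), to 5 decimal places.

Point 1:
  Lat: split at 2 digits → 27° and 55.23505′; 27 + 55.23505/60 = 27.920584
  N → positive
  Longitude: degrees = first 3 digits = 79, minutes = 1.6732; 79 + 1.6732/60 = 79.027887
  W ⇒ negate
Point 2:
  φ: split at 2 digits → 22° and 23.2624′; 22 + 23.2624/60 = 22.387707
  S ⇒ negate
  Lon: split at 3 digits → 000° and 55.8867′; 0 + 55.8867/60 = 0.931445
  E ⇒ keep positive
Point 3:
  φ: degrees = first 2 digits = 83, minutes = 7.03068; 83 + 7.03068/60 = 83.117178
  S → negative
  Longitude: split at 3 digits → 179° and 3.262′; 179 + 3.262/60 = 179.054367
  W ⇒ negate
Point 4:
  Latitude: degrees = first 2 digits = 1, minutes = 58.96128; 1 + 58.96128/60 = 1.982688
  S ⇒ negate
  λ: split at 3 digits → 167° and 49.68′; 167 + 49.68/60 = 167.828000
  E ⇒ keep positive
Point 5:
  Lat: split at 2 digits → 45° and 26.802′; 45 + 26.802/60 = 45.446700
  N ⇒ keep positive
  λ: degrees = first 3 digits = 75, minutes = 56.4049; 75 + 56.4049/60 = 75.940082
  hemisphere W, so the sign is −
Point 6:
  Latitude: split at 2 digits → 55° and 12.4827′; 55 + 12.4827/60 = 55.208045
  N → positive
  Longitude: split at 3 digits → 007° and 45.8979′; 7 + 45.8979/60 = 7.764965
  hemisphere W, so the sign is −

1. 27.92058, -79.02789
2. -22.38771, 0.93145
3. -83.11718, -179.05437
4. -1.98269, 167.82800
5. 45.44670, -75.94008
6. 55.20805, -7.76497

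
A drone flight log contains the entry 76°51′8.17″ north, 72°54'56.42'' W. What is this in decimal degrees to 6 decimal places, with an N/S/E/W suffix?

φ: 76 + 51/60 + 8.17/3600 = 76.8522694
Lon: 72° + 54/60 + 56.42/3600 = 72 + 0.900000 + 0.015672 = 72.9156722

76.852269° N, 72.915672° W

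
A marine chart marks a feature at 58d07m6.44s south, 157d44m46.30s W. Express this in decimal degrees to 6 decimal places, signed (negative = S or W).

φ: 58° + 7/60 + 6.44/3600 = 58 + 0.116667 + 0.001789 = 58.1184556
S → negative
Lon: 44′ + 46.3″ = 44.77167′; 157 + 44.77167/60 = 157.7461944
hemisphere W, so the sign is −

-58.118456, -157.746194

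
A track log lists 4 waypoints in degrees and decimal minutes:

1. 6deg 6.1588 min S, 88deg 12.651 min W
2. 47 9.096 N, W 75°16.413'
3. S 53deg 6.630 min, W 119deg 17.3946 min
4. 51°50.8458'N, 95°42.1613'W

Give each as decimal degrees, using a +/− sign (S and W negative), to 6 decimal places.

1. -6.102647, -88.210850
2. 47.151600, -75.273550
3. -53.110500, -119.289910
4. 51.847430, -95.702688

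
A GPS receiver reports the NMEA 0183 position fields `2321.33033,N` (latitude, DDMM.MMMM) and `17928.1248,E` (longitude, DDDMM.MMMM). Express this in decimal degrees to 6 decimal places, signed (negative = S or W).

23.355506, 179.468747

φ: split at 2 digits → 23° and 21.33033′; 23 + 21.33033/60 = 23.3555055
N → positive
Longitude: degrees = first 3 digits = 179, minutes = 28.1248; 179 + 28.1248/60 = 179.4687467
E → positive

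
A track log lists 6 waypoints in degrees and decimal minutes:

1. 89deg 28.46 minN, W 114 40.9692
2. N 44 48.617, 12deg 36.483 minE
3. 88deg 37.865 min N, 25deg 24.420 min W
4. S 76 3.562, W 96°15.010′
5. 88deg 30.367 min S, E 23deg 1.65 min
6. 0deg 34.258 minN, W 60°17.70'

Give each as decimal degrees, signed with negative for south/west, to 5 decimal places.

1. 89.47433, -114.68282
2. 44.81028, 12.60805
3. 88.63108, -25.40700
4. -76.05937, -96.25017
5. -88.50612, 23.02750
6. 0.57097, -60.29500

Point 1:
  Lat: 89 + 28.46/60 = 89.474333
  N ⇒ keep positive
  Lon: 114 + 40.9692/60 = 114.682820
  W ⇒ negate
Point 2:
  Latitude: 48.617′ = 0.810283°; total 44.810283
  N → positive
  λ: 12 + 36.483/60 = 12.608050
  E → positive
Point 3:
  Lat: 88 + 37.865/60 = 88.631083
  N → positive
  Longitude: 25 + 24.42/60 = 25.407000
  hemisphere W, so the sign is −
Point 4:
  Lat: 3.562′ = 0.059367°; total 76.059367
  S → negative
  Lon: 96 + 15.01/60 = 96.250167
  hemisphere W, so the sign is −
Point 5:
  Latitude: 88 + 30.367/60 = 88.506117
  hemisphere S, so the sign is −
  λ: 1.65′ = 0.027500°; total 23.027500
  E ⇒ keep positive
Point 6:
  φ: 0 + 34.258/60 = 0.570967
  N → positive
  Lon: 17.7′ = 0.295000°; total 60.295000
  W ⇒ negate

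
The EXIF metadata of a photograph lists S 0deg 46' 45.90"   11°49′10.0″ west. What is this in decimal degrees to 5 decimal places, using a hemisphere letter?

0.77942° S, 11.81944° W

Lat: 46′ + 45.9″ = 46.76500′; 0 + 46.76500/60 = 0.779417
Longitude: 11 + 49/60 + 10/3600 = 11.819444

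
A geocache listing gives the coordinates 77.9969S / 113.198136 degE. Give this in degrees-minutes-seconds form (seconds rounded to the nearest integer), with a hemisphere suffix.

Latitude: 0.996900° → 59.81400′; 0.81400 × 60 = 48.84″
Lon: 0.198136° → 11.88816′; 0.88816 × 60 = 53.29″

77°59′49″ S, 113°11′53″ E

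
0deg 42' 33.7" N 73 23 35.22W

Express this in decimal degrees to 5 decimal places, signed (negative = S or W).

0.70936, -73.39312

φ: 0° + 42/60 + 33.7/3600 = 0 + 0.700000 + 0.009361 = 0.709361
N ⇒ keep positive
Lon: 73 + 23/60 + 35.22/3600 = 73.393117
hemisphere W, so the sign is −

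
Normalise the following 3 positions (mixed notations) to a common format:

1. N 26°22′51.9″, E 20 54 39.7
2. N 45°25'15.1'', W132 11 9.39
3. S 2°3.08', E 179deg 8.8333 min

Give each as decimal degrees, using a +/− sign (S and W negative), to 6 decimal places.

Point 1:
  Lat: 26° + 22/60 + 51.9/3600 = 26 + 0.366667 + 0.014417 = 26.3810833
  N → positive
  Lon: 54′ + 39.7″ = 54.66167′; 20 + 54.66167/60 = 20.9110278
  E → positive
Point 2:
  φ: 45 + 25/60 + 15.1/3600 = 45.4208611
  N ⇒ keep positive
  Lon: 132 + 11/60 + 9.39/3600 = 132.1859417
  W ⇒ negate
Point 3:
  φ: 3.08′ = 0.051333°; total 2.0513333
  S ⇒ negate
  Longitude: 8.8333′ = 0.147222°; total 179.1472217
  E ⇒ keep positive

1. 26.381083, 20.911028
2. 45.420861, -132.185942
3. -2.051333, 179.147222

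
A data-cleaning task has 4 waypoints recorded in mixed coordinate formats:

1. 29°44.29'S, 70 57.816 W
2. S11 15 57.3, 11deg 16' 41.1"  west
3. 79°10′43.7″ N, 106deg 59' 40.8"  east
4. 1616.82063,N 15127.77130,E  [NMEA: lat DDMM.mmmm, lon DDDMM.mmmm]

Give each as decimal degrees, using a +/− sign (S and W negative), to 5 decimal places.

1. -29.73817, -70.96360
2. -11.26592, -11.27808
3. 79.17881, 106.99467
4. 16.28034, 151.46286

Point 1:
  φ: 29 + 44.29/60 = 29.738167
  S ⇒ negate
  λ: 70 + 57.816/60 = 70.963600
  W ⇒ negate
Point 2:
  φ: 11° + 15/60 + 57.3/3600 = 11 + 0.250000 + 0.015917 = 11.265917
  S ⇒ negate
  Lon: 11° + 16/60 + 41.1/3600 = 11 + 0.266667 + 0.011417 = 11.278083
  hemisphere W, so the sign is −
Point 3:
  φ: 10′ + 43.7″ = 10.72833′; 79 + 10.72833/60 = 79.178806
  N ⇒ keep positive
  Lon: 59′ + 40.8″ = 59.68000′; 106 + 59.68000/60 = 106.994667
  E → positive
Point 4:
  φ: degrees = first 2 digits = 16, minutes = 16.82063; 16 + 16.82063/60 = 16.280344
  N → positive
  Longitude: split at 3 digits → 151° and 27.7713′; 151 + 27.7713/60 = 151.462855
  E ⇒ keep positive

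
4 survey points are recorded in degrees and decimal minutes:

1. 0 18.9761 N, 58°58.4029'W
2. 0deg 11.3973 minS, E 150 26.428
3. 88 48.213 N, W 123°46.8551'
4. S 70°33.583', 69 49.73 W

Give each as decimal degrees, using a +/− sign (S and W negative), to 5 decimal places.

1. 0.31627, -58.97338
2. -0.18996, 150.44047
3. 88.80355, -123.78092
4. -70.55972, -69.82883

Point 1:
  φ: 0 + 18.9761/60 = 0.316268
  N → positive
  λ: 58.4029′ = 0.973382°; total 58.973382
  W ⇒ negate
Point 2:
  Latitude: 0 + 11.3973/60 = 0.189955
  hemisphere S, so the sign is −
  Longitude: 150 + 26.428/60 = 150.440467
  E → positive
Point 3:
  Lat: 88 + 48.213/60 = 88.803550
  N ⇒ keep positive
  λ: 46.8551′ = 0.780918°; total 123.780918
  W ⇒ negate
Point 4:
  Latitude: 70 + 33.583/60 = 70.559717
  hemisphere S, so the sign is −
  Longitude: 69 + 49.73/60 = 69.828833
  hemisphere W, so the sign is −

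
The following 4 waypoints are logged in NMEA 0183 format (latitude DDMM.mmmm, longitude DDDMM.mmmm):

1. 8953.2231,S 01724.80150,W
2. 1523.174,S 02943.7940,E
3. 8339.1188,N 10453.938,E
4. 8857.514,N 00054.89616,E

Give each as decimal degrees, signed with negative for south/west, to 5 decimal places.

1. -89.88705, -17.41336
2. -15.38623, 29.72990
3. 83.65198, 104.89897
4. 88.95857, 0.91494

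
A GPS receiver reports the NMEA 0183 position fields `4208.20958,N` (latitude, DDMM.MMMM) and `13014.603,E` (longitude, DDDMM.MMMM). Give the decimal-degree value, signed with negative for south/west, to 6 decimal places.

42.136826, 130.243383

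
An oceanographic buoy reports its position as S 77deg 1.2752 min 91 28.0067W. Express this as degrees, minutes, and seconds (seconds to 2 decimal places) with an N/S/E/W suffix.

Latitude: fractional minutes 0.27520 × 60 = 16.5120″
Longitude: 28.00670′ → 28′ and 0.00670 × 60 = 0.4020″

77°01′16.51″ S, 91°28′0.40″ W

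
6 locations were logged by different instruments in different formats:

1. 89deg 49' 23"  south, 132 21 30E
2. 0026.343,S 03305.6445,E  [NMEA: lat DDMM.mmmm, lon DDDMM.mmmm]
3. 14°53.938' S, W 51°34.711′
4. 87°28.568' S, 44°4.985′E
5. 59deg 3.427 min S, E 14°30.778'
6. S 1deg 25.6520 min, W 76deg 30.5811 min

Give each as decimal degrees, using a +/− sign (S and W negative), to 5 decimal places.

1. -89.82306, 132.35833
2. -0.43905, 33.09408
3. -14.89897, -51.57852
4. -87.47613, 44.08308
5. -59.05712, 14.51297
6. -1.42753, -76.50969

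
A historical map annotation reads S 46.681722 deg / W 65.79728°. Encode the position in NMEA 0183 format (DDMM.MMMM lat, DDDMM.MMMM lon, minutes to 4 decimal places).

4640.9033,S / 06547.8368,W

Latitude: fractional part 0.681722 → 40.903320 minutes
λ: minutes = (65.797280 − 65) × 60 = 47.836800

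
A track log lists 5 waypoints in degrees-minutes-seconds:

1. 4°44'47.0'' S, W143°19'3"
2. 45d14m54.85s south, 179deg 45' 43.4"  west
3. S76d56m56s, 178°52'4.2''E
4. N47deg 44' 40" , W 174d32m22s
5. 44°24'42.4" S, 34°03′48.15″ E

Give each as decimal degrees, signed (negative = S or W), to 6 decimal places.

Point 1:
  φ: 4 + 44/60 + 47/3600 = 4.7463889
  hemisphere S, so the sign is −
  λ: 19′ + 3″ = 19.05000′; 143 + 19.05000/60 = 143.3175000
  W → negative
Point 2:
  Lat: 45° + 14/60 + 54.85/3600 = 45 + 0.233333 + 0.015236 = 45.2485694
  hemisphere S, so the sign is −
  λ: 179° + 45/60 + 43.4/3600 = 179 + 0.750000 + 0.012056 = 179.7620556
  hemisphere W, so the sign is −
Point 3:
  Lat: 76 + 56/60 + 56/3600 = 76.9488889
  hemisphere S, so the sign is −
  Longitude: 178 + 52/60 + 4.2/3600 = 178.8678333
  E → positive
Point 4:
  φ: 47 + 44/60 + 40/3600 = 47.7444444
  N → positive
  Longitude: 32′ + 22″ = 32.36667′; 174 + 32.36667/60 = 174.5394444
  W ⇒ negate
Point 5:
  φ: 24′ + 42.4″ = 24.70667′; 44 + 24.70667/60 = 44.4117778
  S → negative
  Lon: 3′ + 48.15″ = 3.80250′; 34 + 3.80250/60 = 34.0633750
  E ⇒ keep positive

1. -4.746389, -143.317500
2. -45.248569, -179.762056
3. -76.948889, 178.867833
4. 47.744444, -174.539444
5. -44.411778, 34.063375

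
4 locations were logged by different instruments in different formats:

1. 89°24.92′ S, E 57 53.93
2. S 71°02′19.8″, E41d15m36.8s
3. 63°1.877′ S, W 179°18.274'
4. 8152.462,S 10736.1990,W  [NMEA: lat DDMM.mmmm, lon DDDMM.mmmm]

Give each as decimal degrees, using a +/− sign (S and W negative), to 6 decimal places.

1. -89.415333, 57.898833
2. -71.038833, 41.260222
3. -63.031283, -179.304567
4. -81.874367, -107.603317

Point 1:
  Lat: 24.92′ = 0.415333°; total 89.4153333
  hemisphere S, so the sign is −
  λ: 57 + 53.93/60 = 57.8988333
  E → positive
Point 2:
  Latitude: 71° + 2/60 + 19.8/3600 = 71 + 0.033333 + 0.005500 = 71.0388333
  S ⇒ negate
  Longitude: 41° + 15/60 + 36.8/3600 = 41 + 0.250000 + 0.010222 = 41.2602222
  E → positive
Point 3:
  Latitude: 1.877′ = 0.031283°; total 63.0312833
  S ⇒ negate
  Longitude: 18.274′ = 0.304567°; total 179.3045667
  W ⇒ negate
Point 4:
  Lat: split at 2 digits → 81° and 52.462′; 81 + 52.462/60 = 81.8743667
  S → negative
  Lon: degrees = first 3 digits = 107, minutes = 36.199; 107 + 36.199/60 = 107.6033167
  W ⇒ negate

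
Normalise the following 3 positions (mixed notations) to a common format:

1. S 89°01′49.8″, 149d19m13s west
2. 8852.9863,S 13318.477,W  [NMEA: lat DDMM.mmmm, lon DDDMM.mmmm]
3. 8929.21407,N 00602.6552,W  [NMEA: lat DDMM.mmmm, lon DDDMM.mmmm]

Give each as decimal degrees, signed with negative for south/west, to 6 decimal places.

1. -89.030500, -149.320278
2. -88.883105, -133.307950
3. 89.486901, -6.044253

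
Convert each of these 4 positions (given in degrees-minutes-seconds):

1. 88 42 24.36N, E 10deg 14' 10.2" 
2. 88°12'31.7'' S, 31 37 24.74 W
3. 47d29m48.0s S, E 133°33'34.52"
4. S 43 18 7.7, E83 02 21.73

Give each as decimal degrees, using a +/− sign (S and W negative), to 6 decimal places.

Point 1:
  Latitude: 88° + 42/60 + 24.36/3600 = 88 + 0.700000 + 0.006767 = 88.7067667
  N → positive
  Lon: 10 + 14/60 + 10.2/3600 = 10.2361667
  E ⇒ keep positive
Point 2:
  φ: 12′ + 31.7″ = 12.52833′; 88 + 12.52833/60 = 88.2088056
  S → negative
  Lon: 37′ + 24.74″ = 37.41233′; 31 + 37.41233/60 = 31.6235389
  W ⇒ negate
Point 3:
  φ: 47° + 29/60 + 48/3600 = 47 + 0.483333 + 0.013333 = 47.4966667
  S ⇒ negate
  λ: 133 + 33/60 + 34.52/3600 = 133.5595889
  E ⇒ keep positive
Point 4:
  Latitude: 43 + 18/60 + 7.7/3600 = 43.3021389
  S → negative
  Lon: 2′ + 21.73″ = 2.36217′; 83 + 2.36217/60 = 83.0393694
  E → positive

1. 88.706767, 10.236167
2. -88.208806, -31.623539
3. -47.496667, 133.559589
4. -43.302139, 83.039369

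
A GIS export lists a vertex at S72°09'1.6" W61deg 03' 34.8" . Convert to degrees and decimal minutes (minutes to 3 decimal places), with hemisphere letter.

72° 9.027′ S, 61° 3.580′ W

Lat: seconds/60 = 0.02667; minutes = 9 + 0.02667 = 9.02667
Lon: 3 + 34.8/60 = 3.58000′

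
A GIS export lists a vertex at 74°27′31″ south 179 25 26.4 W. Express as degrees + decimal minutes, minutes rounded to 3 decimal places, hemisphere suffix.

74° 27.517′ S, 179° 25.440′ W

φ: 27 + 31/60 = 27.51667′
λ: 25 + 26.4/60 = 25.44000′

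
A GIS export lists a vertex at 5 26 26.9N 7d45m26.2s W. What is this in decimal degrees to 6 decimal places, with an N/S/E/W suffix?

5.440806° N, 7.757278° W

Lat: 5 + 26/60 + 26.9/3600 = 5.4408056
λ: 45′ + 26.2″ = 45.43667′; 7 + 45.43667/60 = 7.7572778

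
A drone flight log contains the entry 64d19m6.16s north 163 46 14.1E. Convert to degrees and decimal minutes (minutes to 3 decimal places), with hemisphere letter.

64° 19.103′ N, 163° 46.235′ E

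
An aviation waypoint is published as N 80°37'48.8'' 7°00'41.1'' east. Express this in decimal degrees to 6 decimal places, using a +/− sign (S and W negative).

80.630222, 7.011417

φ: 80 + 37/60 + 48.8/3600 = 80.6302222
N ⇒ keep positive
Longitude: 0′ + 41.1″ = 0.68500′; 7 + 0.68500/60 = 7.0114167
E ⇒ keep positive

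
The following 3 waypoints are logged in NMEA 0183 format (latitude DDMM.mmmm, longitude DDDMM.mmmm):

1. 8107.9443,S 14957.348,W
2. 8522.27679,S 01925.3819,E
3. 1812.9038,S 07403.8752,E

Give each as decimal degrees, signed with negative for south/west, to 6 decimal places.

Point 1:
  Lat: split at 2 digits → 81° and 7.9443′; 81 + 7.9443/60 = 81.1324050
  hemisphere S, so the sign is −
  Lon: degrees = first 3 digits = 149, minutes = 57.348; 149 + 57.348/60 = 149.9558000
  W ⇒ negate
Point 2:
  Lat: degrees = first 2 digits = 85, minutes = 22.27679; 85 + 22.27679/60 = 85.3712798
  S ⇒ negate
  Longitude: split at 3 digits → 019° and 25.3819′; 19 + 25.3819/60 = 19.4230317
  E → positive
Point 3:
  Lat: split at 2 digits → 18° and 12.9038′; 18 + 12.9038/60 = 18.2150633
  hemisphere S, so the sign is −
  λ: split at 3 digits → 074° and 3.8752′; 74 + 3.8752/60 = 74.0645867
  E ⇒ keep positive

1. -81.132405, -149.955800
2. -85.371280, 19.423032
3. -18.215063, 74.064587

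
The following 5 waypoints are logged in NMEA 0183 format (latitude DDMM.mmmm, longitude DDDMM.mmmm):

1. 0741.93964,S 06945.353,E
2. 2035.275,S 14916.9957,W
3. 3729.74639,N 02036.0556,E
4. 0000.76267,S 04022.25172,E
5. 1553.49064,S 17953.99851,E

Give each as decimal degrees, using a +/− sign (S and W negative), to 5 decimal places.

Point 1:
  Lat: split at 2 digits → 07° and 41.93964′; 7 + 41.93964/60 = 7.698994
  hemisphere S, so the sign is −
  λ: split at 3 digits → 069° and 45.353′; 69 + 45.353/60 = 69.755883
  E ⇒ keep positive
Point 2:
  Latitude: degrees = first 2 digits = 20, minutes = 35.275; 20 + 35.275/60 = 20.587917
  S → negative
  Lon: degrees = first 3 digits = 149, minutes = 16.9957; 149 + 16.9957/60 = 149.283262
  W → negative
Point 3:
  Lat: split at 2 digits → 37° and 29.74639′; 37 + 29.74639/60 = 37.495773
  N ⇒ keep positive
  Longitude: degrees = first 3 digits = 20, minutes = 36.0556; 20 + 36.0556/60 = 20.600927
  E ⇒ keep positive
Point 4:
  φ: split at 2 digits → 00° and 0.76267′; 0 + 0.76267/60 = 0.012711
  hemisphere S, so the sign is −
  λ: degrees = first 3 digits = 40, minutes = 22.25172; 40 + 22.25172/60 = 40.370862
  E ⇒ keep positive
Point 5:
  Lat: degrees = first 2 digits = 15, minutes = 53.49064; 15 + 53.49064/60 = 15.891511
  S ⇒ negate
  Lon: degrees = first 3 digits = 179, minutes = 53.99851; 179 + 53.99851/60 = 179.899975
  E ⇒ keep positive

1. -7.69899, 69.75588
2. -20.58792, -149.28326
3. 37.49577, 20.60093
4. -0.01271, 40.37086
5. -15.89151, 179.89998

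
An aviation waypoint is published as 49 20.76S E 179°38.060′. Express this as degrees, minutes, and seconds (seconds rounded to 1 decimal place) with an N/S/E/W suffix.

Latitude: 20.76000′ → 20′ and 0.76000 × 60 = 45.600″
Lon: 38.06000′ → 38′ and 0.06000 × 60 = 3.600″

49°20′45.6″ S, 179°38′3.6″ E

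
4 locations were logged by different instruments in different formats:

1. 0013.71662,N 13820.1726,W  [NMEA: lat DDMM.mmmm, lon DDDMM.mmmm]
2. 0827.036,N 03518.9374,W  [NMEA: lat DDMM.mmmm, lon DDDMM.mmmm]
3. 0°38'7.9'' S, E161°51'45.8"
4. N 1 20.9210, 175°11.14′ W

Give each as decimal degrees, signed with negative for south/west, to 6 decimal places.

Point 1:
  φ: degrees = first 2 digits = 0, minutes = 13.71662; 0 + 13.71662/60 = 0.2286103
  N → positive
  Longitude: split at 3 digits → 138° and 20.1726′; 138 + 20.1726/60 = 138.3362100
  hemisphere W, so the sign is −
Point 2:
  φ: degrees = first 2 digits = 8, minutes = 27.036; 8 + 27.036/60 = 8.4506000
  N ⇒ keep positive
  Lon: degrees = first 3 digits = 35, minutes = 18.9374; 35 + 18.9374/60 = 35.3156233
  W ⇒ negate
Point 3:
  φ: 38′ + 7.9″ = 38.13167′; 0 + 38.13167/60 = 0.6355278
  S ⇒ negate
  Longitude: 51′ + 45.8″ = 51.76333′; 161 + 51.76333/60 = 161.8627222
  E → positive
Point 4:
  Latitude: 1 + 20.921/60 = 1.3486833
  N ⇒ keep positive
  Lon: 175 + 11.14/60 = 175.1856667
  W → negative

1. 0.228610, -138.336210
2. 8.450600, -35.315623
3. -0.635528, 161.862722
4. 1.348683, -175.185667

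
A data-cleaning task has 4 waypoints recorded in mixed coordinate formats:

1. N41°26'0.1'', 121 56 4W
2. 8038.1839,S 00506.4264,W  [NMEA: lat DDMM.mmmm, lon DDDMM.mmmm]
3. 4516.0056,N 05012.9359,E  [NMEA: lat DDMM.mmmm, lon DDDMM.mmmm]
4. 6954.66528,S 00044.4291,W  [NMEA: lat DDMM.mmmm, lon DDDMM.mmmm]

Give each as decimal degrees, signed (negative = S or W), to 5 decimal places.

1. 41.43336, -121.93444
2. -80.63640, -5.10711
3. 45.26676, 50.21560
4. -69.91109, -0.74049

Point 1:
  φ: 26′ + 0.1″ = 26.00167′; 41 + 26.00167/60 = 41.433361
  N ⇒ keep positive
  Longitude: 121° + 56/60 + 4/3600 = 121 + 0.933333 + 0.001111 = 121.934444
  W ⇒ negate
Point 2:
  φ: degrees = first 2 digits = 80, minutes = 38.1839; 80 + 38.1839/60 = 80.636398
  S → negative
  Lon: degrees = first 3 digits = 5, minutes = 6.4264; 5 + 6.4264/60 = 5.107107
  hemisphere W, so the sign is −
Point 3:
  Latitude: split at 2 digits → 45° and 16.0056′; 45 + 16.0056/60 = 45.266760
  N → positive
  Lon: split at 3 digits → 050° and 12.9359′; 50 + 12.9359/60 = 50.215598
  E → positive
Point 4:
  Lat: split at 2 digits → 69° and 54.66528′; 69 + 54.66528/60 = 69.911088
  S → negative
  Longitude: split at 3 digits → 000° and 44.4291′; 0 + 44.4291/60 = 0.740485
  hemisphere W, so the sign is −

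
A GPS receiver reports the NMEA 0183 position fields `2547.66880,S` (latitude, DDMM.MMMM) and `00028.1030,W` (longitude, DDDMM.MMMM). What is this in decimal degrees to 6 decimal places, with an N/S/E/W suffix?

25.794480° S, 0.468383° W

Latitude: degrees = first 2 digits = 25, minutes = 47.6688; 25 + 47.6688/60 = 25.7944800
Lon: degrees = first 3 digits = 0, minutes = 28.103; 0 + 28.103/60 = 0.4683833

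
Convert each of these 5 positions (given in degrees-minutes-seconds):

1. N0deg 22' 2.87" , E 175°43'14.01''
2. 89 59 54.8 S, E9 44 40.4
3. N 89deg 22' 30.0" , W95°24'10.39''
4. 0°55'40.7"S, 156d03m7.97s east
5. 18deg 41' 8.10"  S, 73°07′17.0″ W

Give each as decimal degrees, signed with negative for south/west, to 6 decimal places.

1. 0.367464, 175.720558
2. -89.998556, 9.744556
3. 89.375000, -95.402886
4. -0.927972, 156.052214
5. -18.685583, -73.121389

Point 1:
  φ: 0 + 22/60 + 2.87/3600 = 0.3674639
  N ⇒ keep positive
  Lon: 175° + 43/60 + 14.01/3600 = 175 + 0.716667 + 0.003892 = 175.7205583
  E → positive
Point 2:
  Latitude: 89° + 59/60 + 54.8/3600 = 89 + 0.983333 + 0.015222 = 89.9985556
  S ⇒ negate
  Longitude: 9° + 44/60 + 40.4/3600 = 9 + 0.733333 + 0.011222 = 9.7445556
  E → positive
Point 3:
  Latitude: 89 + 22/60 + 30/3600 = 89.3750000
  N → positive
  Longitude: 95° + 24/60 + 10.39/3600 = 95 + 0.400000 + 0.002886 = 95.4028861
  W ⇒ negate
Point 4:
  φ: 55′ + 40.7″ = 55.67833′; 0 + 55.67833/60 = 0.9279722
  hemisphere S, so the sign is −
  λ: 156° + 3/60 + 7.97/3600 = 156 + 0.050000 + 0.002214 = 156.0522139
  E ⇒ keep positive
Point 5:
  Latitude: 18 + 41/60 + 8.1/3600 = 18.6855833
  S → negative
  Longitude: 73 + 7/60 + 17/3600 = 73.1213889
  hemisphere W, so the sign is −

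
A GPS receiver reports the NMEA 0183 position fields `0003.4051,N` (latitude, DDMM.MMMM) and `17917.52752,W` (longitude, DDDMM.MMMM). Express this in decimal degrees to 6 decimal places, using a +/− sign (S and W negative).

0.056752, -179.292125

Latitude: split at 2 digits → 00° and 3.4051′; 0 + 3.4051/60 = 0.0567517
N ⇒ keep positive
Longitude: degrees = first 3 digits = 179, minutes = 17.52752; 179 + 17.52752/60 = 179.2921253
W → negative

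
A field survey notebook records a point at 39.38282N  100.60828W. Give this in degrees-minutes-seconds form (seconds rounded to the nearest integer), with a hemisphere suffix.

φ: whole degrees 39; 22.96920′ → 22′ and 58.15″
Lon: whole degrees 100; 36.49680′ → 36′ and 29.81″

39°22′58″ N, 100°36′30″ W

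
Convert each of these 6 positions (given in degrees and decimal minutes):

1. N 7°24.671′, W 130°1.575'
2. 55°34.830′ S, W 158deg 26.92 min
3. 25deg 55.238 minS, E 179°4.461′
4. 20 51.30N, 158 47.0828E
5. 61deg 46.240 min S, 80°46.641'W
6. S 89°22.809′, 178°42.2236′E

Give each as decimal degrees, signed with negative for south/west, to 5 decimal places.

Point 1:
  Latitude: 7 + 24.671/60 = 7.411183
  N ⇒ keep positive
  λ: 1.575′ = 0.026250°; total 130.026250
  hemisphere W, so the sign is −
Point 2:
  Latitude: 34.83′ = 0.580500°; total 55.580500
  S → negative
  Longitude: 26.92′ = 0.448667°; total 158.448667
  hemisphere W, so the sign is −
Point 3:
  φ: 55.238′ = 0.920633°; total 25.920633
  S → negative
  Longitude: 4.461′ = 0.074350°; total 179.074350
  E ⇒ keep positive
Point 4:
  Latitude: 51.3′ = 0.855000°; total 20.855000
  N ⇒ keep positive
  Longitude: 47.0828′ = 0.784713°; total 158.784713
  E → positive
Point 5:
  Latitude: 61 + 46.24/60 = 61.770667
  S → negative
  λ: 80 + 46.641/60 = 80.777350
  W ⇒ negate
Point 6:
  Lat: 89 + 22.809/60 = 89.380150
  S ⇒ negate
  Longitude: 42.2236′ = 0.703727°; total 178.703727
  E ⇒ keep positive

1. 7.41118, -130.02625
2. -55.58050, -158.44867
3. -25.92063, 179.07435
4. 20.85500, 158.78471
5. -61.77067, -80.77735
6. -89.38015, 178.70373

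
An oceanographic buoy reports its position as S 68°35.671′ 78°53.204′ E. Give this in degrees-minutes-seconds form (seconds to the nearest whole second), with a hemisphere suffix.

68°35′40″ S, 78°53′12″ E

Lat: 35.67100′ → 35′ and 0.67100 × 60 = 40.26″
Lon: 53.20400′ → 53′ and 0.20400 × 60 = 12.24″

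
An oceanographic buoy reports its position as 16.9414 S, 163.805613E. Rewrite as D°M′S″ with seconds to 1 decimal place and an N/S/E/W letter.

Latitude: 0.941400 × 60 = 56.48400′ → 56′, remainder × 60 = 29.040″
λ: 0.805613° → 48.33678′; 0.33678 × 60 = 20.207″

16°56′29.0″ S, 163°48′20.2″ E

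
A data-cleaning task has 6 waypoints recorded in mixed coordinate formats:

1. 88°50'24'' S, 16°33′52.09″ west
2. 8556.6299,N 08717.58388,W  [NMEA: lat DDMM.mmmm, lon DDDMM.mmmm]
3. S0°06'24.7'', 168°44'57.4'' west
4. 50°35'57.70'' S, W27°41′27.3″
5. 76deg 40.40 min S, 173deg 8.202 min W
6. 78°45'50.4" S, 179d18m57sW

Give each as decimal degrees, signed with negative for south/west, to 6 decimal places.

Point 1:
  Latitude: 88 + 50/60 + 24/3600 = 88.8400000
  S → negative
  λ: 16 + 33/60 + 52.09/3600 = 16.5644694
  hemisphere W, so the sign is −
Point 2:
  φ: split at 2 digits → 85° and 56.6299′; 85 + 56.6299/60 = 85.9438317
  N ⇒ keep positive
  Lon: split at 3 digits → 087° and 17.58388′; 87 + 17.58388/60 = 87.2930647
  W → negative
Point 3:
  φ: 6′ + 24.7″ = 6.41167′; 0 + 6.41167/60 = 0.1068611
  S → negative
  λ: 168 + 44/60 + 57.4/3600 = 168.7492778
  W → negative
Point 4:
  Latitude: 50 + 35/60 + 57.7/3600 = 50.5993611
  S ⇒ negate
  Lon: 27° + 41/60 + 27.3/3600 = 27 + 0.683333 + 0.007583 = 27.6909167
  W ⇒ negate
Point 5:
  Latitude: 40.4′ = 0.673333°; total 76.6733333
  S ⇒ negate
  Longitude: 8.202′ = 0.136700°; total 173.1367000
  W → negative
Point 6:
  φ: 78 + 45/60 + 50.4/3600 = 78.7640000
  S ⇒ negate
  Lon: 179 + 18/60 + 57/3600 = 179.3158333
  hemisphere W, so the sign is −

1. -88.840000, -16.564469
2. 85.943832, -87.293065
3. -0.106861, -168.749278
4. -50.599361, -27.690917
5. -76.673333, -173.136700
6. -78.764000, -179.315833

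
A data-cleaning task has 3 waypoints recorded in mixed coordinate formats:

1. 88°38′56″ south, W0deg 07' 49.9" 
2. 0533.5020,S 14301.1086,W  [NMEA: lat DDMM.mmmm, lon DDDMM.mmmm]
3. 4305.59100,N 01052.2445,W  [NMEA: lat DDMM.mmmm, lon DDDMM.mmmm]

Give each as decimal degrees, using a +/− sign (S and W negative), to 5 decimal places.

Point 1:
  Latitude: 38′ + 56″ = 38.93333′; 88 + 38.93333/60 = 88.648889
  S → negative
  Lon: 0° + 7/60 + 49.9/3600 = 0 + 0.116667 + 0.013861 = 0.130528
  hemisphere W, so the sign is −
Point 2:
  Lat: degrees = first 2 digits = 5, minutes = 33.502; 5 + 33.502/60 = 5.558367
  hemisphere S, so the sign is −
  Lon: split at 3 digits → 143° and 1.1086′; 143 + 1.1086/60 = 143.018477
  hemisphere W, so the sign is −
Point 3:
  φ: degrees = first 2 digits = 43, minutes = 5.591; 43 + 5.591/60 = 43.093183
  N → positive
  λ: split at 3 digits → 010° and 52.2445′; 10 + 52.2445/60 = 10.870742
  W → negative

1. -88.64889, -0.13053
2. -5.55837, -143.01848
3. 43.09318, -10.87074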